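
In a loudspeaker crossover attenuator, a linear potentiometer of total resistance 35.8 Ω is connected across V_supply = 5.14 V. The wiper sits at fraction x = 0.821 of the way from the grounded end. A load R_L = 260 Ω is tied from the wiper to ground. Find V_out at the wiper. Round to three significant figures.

V_out ≈ 4.14 V

Split the track: R_lower = x·R_p = 29.39 Ω, R_upper = (1−x)·R_p = 6.408 Ω.
(x·R_p) ‖ R_L = 26.41 Ω.
V_out = 5.14 × 26.41/(6.408 + 26.41) = 4.136 V.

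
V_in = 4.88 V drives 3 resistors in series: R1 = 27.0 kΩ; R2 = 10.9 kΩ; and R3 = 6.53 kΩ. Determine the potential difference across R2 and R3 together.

Series total: ΣR = 27.0 + 10.9 + 6.53 = 44.43 kΩ.
R_{R2..R3} = 10.9 + 6.53 = 17.43 kΩ.
Voltage divider: V = V_in · (17.43 / 44.43) = 4.88 × 0.3923 = 1.914 V.

V ≈ 1.91 V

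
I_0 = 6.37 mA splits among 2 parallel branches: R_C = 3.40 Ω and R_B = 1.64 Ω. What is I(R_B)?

I ≈ 4.30 mA

For two parallel branches, I_k = I_0 · (other R)/(sum of R).
I(R_B) = 6.37 × 3.40/(3.40 + 1.64) = 6.37 × 0.6746 = 4.297 mA.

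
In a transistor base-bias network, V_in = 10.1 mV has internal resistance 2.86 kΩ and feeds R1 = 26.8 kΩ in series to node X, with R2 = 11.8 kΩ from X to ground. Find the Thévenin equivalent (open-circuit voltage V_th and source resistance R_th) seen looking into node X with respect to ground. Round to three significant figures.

V_th ≈ 2.87 mV, R_th ≈ 8.44 kΩ

R1' = 2.86 + 26.8 = 29.66 kΩ (source resistance + R1).
Open-circuit (no load on X): V_th = V_in · R2/(R1' + R2) = 10.1 × 11.8/(29.66 + 11.8) = 2.875 mV.
Zeroing V_in shorts the top of R1' to ground, so R_th = R1' ‖ R2 = 8.442 kΩ.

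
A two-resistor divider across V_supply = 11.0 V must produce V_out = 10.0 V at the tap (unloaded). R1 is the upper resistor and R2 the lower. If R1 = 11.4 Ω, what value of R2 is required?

The divider ratio is R2/(R1+R2) = 10.0/11.0 = 0.9091.
Rearranging, R2 = R1·k/(1−k) = 11.4 × 10.00 = 114.0 Ω.

R2 ≈ 114 Ω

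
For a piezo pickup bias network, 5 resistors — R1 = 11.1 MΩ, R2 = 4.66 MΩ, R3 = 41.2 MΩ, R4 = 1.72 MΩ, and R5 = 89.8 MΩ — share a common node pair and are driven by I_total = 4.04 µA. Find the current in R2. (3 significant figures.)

Total conductance ΣG = 1/11.1 + 1/4.66 + 1/41.2 + 1/1.72 + 1/89.8 = 0.9215 (units of 1/MΩ).
By the current-divider rule, I = I_total · G_k/ΣG = 4.04 × 0.2329 = 0.9408 µA.

I ≈ 0.941 µA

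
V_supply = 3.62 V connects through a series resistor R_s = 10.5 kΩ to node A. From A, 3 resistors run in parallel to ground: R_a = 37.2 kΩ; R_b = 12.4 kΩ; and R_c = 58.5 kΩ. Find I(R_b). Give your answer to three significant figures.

I ≈ 0.126 mA

Parallel bank: R_p = 1/(1/37.2 + 1/12.4 + 1/58.5) = 8.024 kΩ.
V_A by voltage divider: V_A = 3.62 × 8.024/(10.5 + 8.024) = 1.568 V.
I(R_b) = V_A / R_b = 1.568/12.4 = 0.1265 mA.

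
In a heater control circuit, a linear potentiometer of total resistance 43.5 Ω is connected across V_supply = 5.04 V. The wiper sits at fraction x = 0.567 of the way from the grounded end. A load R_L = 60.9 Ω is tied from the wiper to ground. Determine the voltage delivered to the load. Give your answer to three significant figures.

The pot divides into 18.84 Ω above the wiper and 24.66 Ω below.
(x·R_p) ‖ R_L = 17.55 Ω.
Loaded-divider output: V_out = 5.04 × 0.4824 = 2.431 V.
(Unloaded: V_out = x·V_supply = 2.86 V.)

V_out ≈ 2.43 V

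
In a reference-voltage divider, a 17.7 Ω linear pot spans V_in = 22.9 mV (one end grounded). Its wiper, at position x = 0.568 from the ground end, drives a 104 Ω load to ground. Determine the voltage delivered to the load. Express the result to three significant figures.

Lower segment x·R_p = 10.05 Ω; upper segment (1−x)·R_p = 7.646 Ω.
(x·R_p) ‖ R_L = 9.167 Ω.
Loaded-divider output: V_out = 22.9 × 0.5452 = 12.49 mV.

V_out ≈ 12.5 mV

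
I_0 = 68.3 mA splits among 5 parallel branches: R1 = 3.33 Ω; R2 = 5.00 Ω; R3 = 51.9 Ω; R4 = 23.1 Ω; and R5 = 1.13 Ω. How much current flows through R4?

Conductances: ΣG = 1/3.33 + 1/5.00 + 1/51.9 + 1/23.1 + 1/1.13 = 1.448 (1/Ω).
R4 takes the fraction G_k/ΣG = 0.04329/1.448 = 0.02990, so I = 68.3 × 0.02990 = 2.042 mA.

I ≈ 2.04 mA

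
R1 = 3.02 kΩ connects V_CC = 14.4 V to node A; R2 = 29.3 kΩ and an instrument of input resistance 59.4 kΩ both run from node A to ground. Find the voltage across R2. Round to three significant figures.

The load sits in parallel with R2, giving an effective lower resistance R2' = R2·R_L/(R2+R_L) = 19.62 kΩ.
Then V_out = V_CC · R2'/(R1 + R2') = 14.4 × 19.62/22.64 = 12.48 V.
(Unloaded it would be 13.1 V; the load pulls it down.)

V_out ≈ 12.5 V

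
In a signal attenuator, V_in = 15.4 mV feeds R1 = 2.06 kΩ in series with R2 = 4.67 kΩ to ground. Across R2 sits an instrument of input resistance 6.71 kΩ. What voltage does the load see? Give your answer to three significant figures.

The load sits in parallel with R2, giving an effective lower resistance R2' = R2·R_L/(R2+R_L) = 2.754 kΩ.
Then V_out = V_in · R2'/(R1 + R2') = 15.4 × 2.754/4.814 = 8.809 mV.

V_out ≈ 8.81 mV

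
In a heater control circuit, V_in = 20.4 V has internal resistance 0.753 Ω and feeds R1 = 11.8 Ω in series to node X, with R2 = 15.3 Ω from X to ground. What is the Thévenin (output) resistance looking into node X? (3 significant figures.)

R_th ≈ 6.90 Ω

R1' = 0.753 + 11.8 = 12.55 Ω (source resistance + R1).
With V_in suppressed (replaced by a short), R_th = R1' ‖ R2 = (12.55 × 15.3)/(12.55 + 15.3) = 6.896 Ω.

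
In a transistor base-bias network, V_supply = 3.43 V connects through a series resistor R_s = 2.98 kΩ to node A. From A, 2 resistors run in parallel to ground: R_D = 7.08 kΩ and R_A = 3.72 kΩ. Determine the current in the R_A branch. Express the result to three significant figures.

I ≈ 0.415 mA

Combine the parallel branches: R_p = (1/7.08 + 1/3.72)⁻¹ = 2.439 kΩ.
Node voltage V_A = V_supply · R_p/(R_s + R_p) = 3.43 × 0.4500 = 1.544 V.
Branch current I = V_A/R_A = 1.544/3.72 = 0.4150 mA.
(Equivalently: I_total = 0.6330 mA, then current-divider fraction G_k/ΣG = 0.6556.)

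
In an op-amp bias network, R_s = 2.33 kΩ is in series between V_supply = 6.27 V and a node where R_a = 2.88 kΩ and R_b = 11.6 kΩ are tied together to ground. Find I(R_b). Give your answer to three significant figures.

Combine the parallel branches: R_p = (1/2.88 + 1/11.6)⁻¹ = 2.307 kΩ.
Node voltage V_A = V_supply · R_p/(R_s + R_p) = 6.27 × 0.4975 = 3.120 V.
I(R_b) = V_A / R_b = 3.120/11.6 = 0.2689 mA.

I ≈ 0.269 mA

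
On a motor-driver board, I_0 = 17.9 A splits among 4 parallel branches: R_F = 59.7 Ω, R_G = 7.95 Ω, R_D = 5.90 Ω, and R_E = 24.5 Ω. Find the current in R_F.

ΣG = 1/59.7 + 1/7.95 + 1/5.90 + 1/24.5 = 0.3528.
By the current-divider rule, I = I_0 · G_k/ΣG = 17.9 × 0.04747 = 0.8498 A.

I ≈ 0.850 A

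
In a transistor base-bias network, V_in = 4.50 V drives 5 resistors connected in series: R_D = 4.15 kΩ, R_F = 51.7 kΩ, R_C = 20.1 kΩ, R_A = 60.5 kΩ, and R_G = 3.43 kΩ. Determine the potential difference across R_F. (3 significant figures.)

V ≈ 1.66 V

ΣR = 4.15 + 51.7 + 20.1 + 60.5 + 3.43 = 139.9 kΩ.
V = V_in · R/ΣR = 4.50 × 0.3696 = 1.663 V.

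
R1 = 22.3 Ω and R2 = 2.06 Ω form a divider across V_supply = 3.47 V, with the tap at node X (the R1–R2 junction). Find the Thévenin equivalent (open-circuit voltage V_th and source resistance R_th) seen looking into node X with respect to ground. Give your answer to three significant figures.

V_th ≈ 0.293 V, R_th ≈ 1.89 Ω

V_th is the unloaded tap voltage: V_supply · R2/(R1+R2) = 3.47 × 0.08456 = 0.2934 V.
Looking into X with the source shorted: R_th = R1·R2/(R1+R2) = 22.30 × 2.06/24.36 = 1.886 Ω.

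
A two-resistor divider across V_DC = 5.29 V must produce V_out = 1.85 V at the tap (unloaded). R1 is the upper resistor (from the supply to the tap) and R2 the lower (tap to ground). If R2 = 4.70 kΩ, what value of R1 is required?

R1 ≈ 8.74 kΩ

The divider ratio is R2/(R1+R2) = 1.85/5.29 = 0.3497.
R1 = R2·(1/k − 1) = 4.70 × 1.859 = 8.739 kΩ.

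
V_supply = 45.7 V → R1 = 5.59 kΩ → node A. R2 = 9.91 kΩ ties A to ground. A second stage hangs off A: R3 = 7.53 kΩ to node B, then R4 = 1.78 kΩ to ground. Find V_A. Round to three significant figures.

The second stage (R3 + R4 = 9.310 kΩ) loads node A in parallel with R2.
R2 ‖ (R3+R4) = 4.800 kΩ.
First divider: V_A = V_supply · 4.800/(5.59 + 4.800) = 21.11 V.

V_A ≈ 21.1 V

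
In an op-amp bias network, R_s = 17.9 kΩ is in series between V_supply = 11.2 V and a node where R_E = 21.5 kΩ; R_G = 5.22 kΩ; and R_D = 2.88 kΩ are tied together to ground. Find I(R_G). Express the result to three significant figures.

Equivalent of the parallel group: R_p = 1.709 kΩ.
V_A = 11.2 × 1.709/19.61 = 0.9759 V.
Branch current I = V_A/R_G = 0.9759/5.22 = 0.1869 mA.

I ≈ 0.187 mA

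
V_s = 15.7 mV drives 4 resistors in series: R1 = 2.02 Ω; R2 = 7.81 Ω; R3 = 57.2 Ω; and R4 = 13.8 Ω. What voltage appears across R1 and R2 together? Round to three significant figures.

V ≈ 1.91 mV

ΣR = 2.02 + 7.81 + 57.2 + 13.8 = 80.83 Ω.
R_{R1..R2} = 2.02 + 7.81 = 9.830 Ω.
V = V_s · R/ΣR = 15.7 × 0.1216 = 1.909 mV.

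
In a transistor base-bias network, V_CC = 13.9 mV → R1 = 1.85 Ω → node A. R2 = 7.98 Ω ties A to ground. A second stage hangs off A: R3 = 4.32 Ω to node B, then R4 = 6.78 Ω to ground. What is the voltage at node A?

V_A ≈ 9.94 mV

The second stage (R3 + R4 = 11.10 Ω) loads node A in parallel with R2.
Effective lower resistance at A: R2 ‖ 11.10 = 4.642 Ω.
V_A = 13.9 × 4.642/(1.85 + 4.642) = 9.939 mV.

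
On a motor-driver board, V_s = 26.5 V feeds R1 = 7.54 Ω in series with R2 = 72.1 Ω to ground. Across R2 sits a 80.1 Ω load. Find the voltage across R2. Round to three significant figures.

V_out ≈ 22.1 V

R2 ‖ R_L = (72.1 × 80.1)/(72.1 + 80.1) = 37.94 Ω.
Now apply the divider: V_out = 26.5 × 0.8342 = 22.11 V.
(Unloaded it would be 24.0 V; the load pulls it down.)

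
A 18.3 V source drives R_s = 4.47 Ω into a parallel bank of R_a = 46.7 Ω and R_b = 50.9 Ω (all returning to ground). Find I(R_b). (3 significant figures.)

Combine the parallel branches: R_p = (1/46.7 + 1/50.9)⁻¹ = 24.35 Ω.
V_A by voltage divider: V_A = 18.3 × 24.35/(4.47 + 24.35) = 15.46 V.
I(R_b) = V_A / R_b = 15.46/50.9 = 0.3038 A.
(Equivalently: I_total = 0.6349 A, then current-divider fraction G_k/ΣG = 0.4785.)

I ≈ 0.304 A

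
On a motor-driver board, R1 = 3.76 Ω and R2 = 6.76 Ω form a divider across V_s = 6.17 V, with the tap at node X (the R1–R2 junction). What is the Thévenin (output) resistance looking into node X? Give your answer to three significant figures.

R_th ≈ 2.42 Ω

With V_s suppressed (replaced by a short), R_th = R1 ‖ R2 = (3.760 × 6.76)/(3.760 + 6.76) = 2.416 Ω.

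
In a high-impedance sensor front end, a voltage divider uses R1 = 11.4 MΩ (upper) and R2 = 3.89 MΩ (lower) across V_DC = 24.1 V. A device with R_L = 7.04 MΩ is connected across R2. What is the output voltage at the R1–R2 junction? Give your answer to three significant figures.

R2 ‖ R_L = (3.89 × 7.04)/(3.89 + 7.04) = 2.506 MΩ.
Voltage divider with the loaded lower leg: V_out = 24.1 × 2.506/(11.4 + 2.506) = 24.1 × 0.1802 = 4.342 V.

V_out ≈ 4.34 V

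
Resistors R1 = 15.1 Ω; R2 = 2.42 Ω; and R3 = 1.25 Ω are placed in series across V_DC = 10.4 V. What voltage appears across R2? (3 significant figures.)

V ≈ 1.34 V

ΣR = 15.1 + 2.42 + 1.25 = 18.77 Ω.
By the voltage-divider rule, V = 10.4 × 2.420/18.77 = 1.341 V.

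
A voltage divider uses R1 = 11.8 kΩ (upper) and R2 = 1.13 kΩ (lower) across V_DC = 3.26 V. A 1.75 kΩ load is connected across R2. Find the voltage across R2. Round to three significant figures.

V_out ≈ 0.179 V

First combine the lower leg with the load: R2 ‖ R_L = 0.6866 kΩ.
Voltage divider with the loaded lower leg: V_out = 3.26 × 0.6866/(11.8 + 0.6866) = 3.26 × 0.05499 = 0.1793 V.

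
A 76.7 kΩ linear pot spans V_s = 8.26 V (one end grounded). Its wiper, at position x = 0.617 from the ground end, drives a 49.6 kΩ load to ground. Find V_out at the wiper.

V_out ≈ 3.73 V

Lower segment x·R_p = 47.32 kΩ; upper segment (1−x)·R_p = 29.38 kΩ.
(x·R_p) ‖ R_L = 24.22 kΩ.
Then V_out = V_s · 24.22/(29.38 + 24.22) = 3.732 V.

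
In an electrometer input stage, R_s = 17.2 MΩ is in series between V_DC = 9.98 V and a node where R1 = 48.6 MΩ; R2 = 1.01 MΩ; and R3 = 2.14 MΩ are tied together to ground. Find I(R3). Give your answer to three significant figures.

I ≈ 0.177 µA

Equivalent of the parallel group: R_p = 0.6766 MΩ.
Node voltage V_A = V_DC · R_p/(R_s + R_p) = 9.98 × 0.03785 = 0.3777 V.
Branch current I = V_A/R3 = 0.3777/2.14 = 0.1765 µA.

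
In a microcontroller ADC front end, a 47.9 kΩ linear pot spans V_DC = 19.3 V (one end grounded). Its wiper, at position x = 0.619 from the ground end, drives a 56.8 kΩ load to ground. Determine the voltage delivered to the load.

Split the track: R_lower = x·R_p = 29.65 kΩ, R_upper = (1−x)·R_p = 18.25 kΩ.
Lower segment in parallel with the load: 29.65 ‖ 56.8 = 19.48 kΩ.
Then V_out = V_DC · 19.48/(18.25 + 19.48) = 9.965 V.

V_out ≈ 9.96 V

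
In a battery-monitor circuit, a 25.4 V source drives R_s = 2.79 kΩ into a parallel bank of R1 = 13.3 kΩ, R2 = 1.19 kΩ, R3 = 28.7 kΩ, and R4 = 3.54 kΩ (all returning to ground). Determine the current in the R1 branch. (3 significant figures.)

I ≈ 0.430 mA

Combine the parallel branches: R_p = (1/13.3 + 1/1.19 + 1/28.7 + 1/3.54)⁻¹ = 0.8111 kΩ.
Node voltage V_A = V_supply · R_p/(R_s + R_p) = 25.4 × 0.2252 = 5.721 V.
I(R1) = V_A / R1 = 5.721/13.3 = 0.4302 mA.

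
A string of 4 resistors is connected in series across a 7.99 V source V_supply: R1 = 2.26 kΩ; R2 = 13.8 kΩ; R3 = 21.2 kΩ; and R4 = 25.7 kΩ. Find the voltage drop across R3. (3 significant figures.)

V ≈ 2.69 V

Total series resistance ΣR = 2.26 + 13.8 + 21.2 + 25.7 = 62.96 kΩ.
Voltage divider: V = V_supply · (21.20 / 62.96) = 7.99 × 0.3367 = 2.690 V.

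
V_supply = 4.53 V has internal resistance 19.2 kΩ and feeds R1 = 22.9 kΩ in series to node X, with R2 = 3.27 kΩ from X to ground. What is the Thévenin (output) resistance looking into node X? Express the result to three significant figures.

R1' = 19.2 + 22.9 = 42.10 kΩ (source resistance + R1).
Zeroing V_supply shorts the top of R1' to ground, so R_th = R1' ‖ R2 = 3.034 kΩ.

R_th ≈ 3.03 kΩ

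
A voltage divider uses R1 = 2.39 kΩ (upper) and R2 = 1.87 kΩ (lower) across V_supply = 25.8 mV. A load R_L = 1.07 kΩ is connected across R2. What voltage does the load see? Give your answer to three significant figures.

V_out ≈ 5.72 mV

R2 ‖ R_L = (1.87 × 1.07)/(1.87 + 1.07) = 0.6806 kΩ.
Voltage divider with the loaded lower leg: V_out = 25.8 × 0.6806/(2.39 + 0.6806) = 25.8 × 0.2216 = 5.718 mV.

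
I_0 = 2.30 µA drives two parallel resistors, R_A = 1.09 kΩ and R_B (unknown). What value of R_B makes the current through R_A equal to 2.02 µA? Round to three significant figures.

R_B ≈ 7.86 kΩ

Two-branch current divider: I_A = I_0 · R_B/(R_A + R_B).
2.02/2.30 = R_B/(R_A + R_B) → R_B = R_A · (0.8783)/(1 − 0.8783) = 1.09 × 7.214 = 7.864 kΩ.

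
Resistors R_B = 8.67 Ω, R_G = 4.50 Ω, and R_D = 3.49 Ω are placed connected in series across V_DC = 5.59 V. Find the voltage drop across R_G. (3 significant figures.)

Total series resistance ΣR = 8.67 + 4.50 + 3.49 = 16.66 Ω.
By the voltage-divider rule, V = 5.59 × 4.500/16.66 = 1.510 V.

V ≈ 1.51 V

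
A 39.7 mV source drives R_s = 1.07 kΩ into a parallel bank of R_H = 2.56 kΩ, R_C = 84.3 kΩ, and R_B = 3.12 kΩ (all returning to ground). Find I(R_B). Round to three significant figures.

Combine the parallel branches: R_p = (1/2.56 + 1/84.3 + 1/3.12)⁻¹ = 1.383 kΩ.
V_A by voltage divider: V_A = 39.7 × 1.383/(1.07 + 1.383) = 22.38 mV.
Branch current I = V_A/R_B = 22.38/3.12 = 7.174 µA.
(Check via current divider: I_total = 16.18 µA; share G_k/ΣG = 0.4433 → same result.)

I ≈ 7.17 µA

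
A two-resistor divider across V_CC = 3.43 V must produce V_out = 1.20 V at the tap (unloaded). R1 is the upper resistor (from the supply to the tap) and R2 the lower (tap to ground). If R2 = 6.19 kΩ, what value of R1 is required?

R1 ≈ 11.5 kΩ

V_out/V_CC = R2/(R1+R2) = 0.3499.
R1 = R2·(1/k − 1) = 6.19 × 1.858 = 11.50 kΩ.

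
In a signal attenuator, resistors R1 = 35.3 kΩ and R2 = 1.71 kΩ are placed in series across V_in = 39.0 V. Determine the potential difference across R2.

ΣR = 35.3 + 1.71 = 37.01 kΩ.
Voltage divider: V = V_in · (1.710 / 37.01) = 39.0 × 0.04620 = 1.802 V.

V ≈ 1.80 V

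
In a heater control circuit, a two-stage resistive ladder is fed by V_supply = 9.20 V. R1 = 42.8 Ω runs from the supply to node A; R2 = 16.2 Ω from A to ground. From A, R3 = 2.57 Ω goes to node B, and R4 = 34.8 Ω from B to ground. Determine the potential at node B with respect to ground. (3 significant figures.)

The second stage (R3 + R4 = 37.37 Ω) loads node A in parallel with R2.
R2 ‖ (R3+R4) = 11.30 Ω.
So V_A = 9.20 × 0.2089 = 1.922 V.
Stage 2 is unloaded, so V_B = V_A · R4/(R3+R4) = 1.922 × 34.8/37.37 = 1.790 V.

V_B ≈ 1.79 V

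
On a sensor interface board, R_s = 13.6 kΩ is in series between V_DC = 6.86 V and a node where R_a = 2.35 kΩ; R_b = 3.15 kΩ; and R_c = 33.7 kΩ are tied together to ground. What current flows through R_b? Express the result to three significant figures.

Parallel bank: R_p = 1/(1/2.35 + 1/3.15 + 1/33.7) = 1.294 kΩ.
V_A = 6.86 × 1.294/14.89 = 0.5961 V.
I(R_b) = V_A / R_b = 0.5961/3.15 = 0.1892 mA.
(Equivalently: I_total = 0.4606 mA, then current-divider fraction G_k/ΣG = 0.4109.)

I ≈ 0.189 mA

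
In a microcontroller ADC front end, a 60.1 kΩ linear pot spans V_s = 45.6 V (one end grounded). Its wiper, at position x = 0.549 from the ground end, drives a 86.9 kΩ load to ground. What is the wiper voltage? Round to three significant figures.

V_out ≈ 21.4 V

Split the track: R_lower = x·R_p = 32.99 kΩ, R_upper = (1−x)·R_p = 27.11 kΩ.
(x·R_p) ‖ R_L = 23.91 kΩ.
Loaded-divider output: V_out = 45.6 × 0.4687 = 21.37 V.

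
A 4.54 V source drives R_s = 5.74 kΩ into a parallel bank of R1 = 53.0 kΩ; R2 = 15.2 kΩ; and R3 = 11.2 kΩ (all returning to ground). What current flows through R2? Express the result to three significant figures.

I ≈ 0.149 mA

Parallel bank: R_p = 1/(1/53.0 + 1/15.2 + 1/11.2) = 5.749 kΩ.
V_A = 4.54 × 5.749/11.49 = 2.272 V.
I(R2) = V_A / R2 = 2.272/15.2 = 0.1495 mA.
(Check via current divider: I_total = 0.3952 mA; share G_k/ΣG = 0.3782 → same result.)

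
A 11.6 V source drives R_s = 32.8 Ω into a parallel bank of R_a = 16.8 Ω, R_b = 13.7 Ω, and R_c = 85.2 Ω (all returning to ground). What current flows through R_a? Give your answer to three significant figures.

I ≈ 0.120 A

Combine the parallel branches: R_p = (1/16.8 + 1/13.7 + 1/85.2)⁻¹ = 6.932 Ω.
V_A = 11.6 × 6.932/39.73 = 2.024 V.
I(R_a) = V_A / R_a = 2.024/16.8 = 0.1205 A.
(Equivalently: I_total = 0.2920 A, then current-divider fraction G_k/ΣG = 0.4126.)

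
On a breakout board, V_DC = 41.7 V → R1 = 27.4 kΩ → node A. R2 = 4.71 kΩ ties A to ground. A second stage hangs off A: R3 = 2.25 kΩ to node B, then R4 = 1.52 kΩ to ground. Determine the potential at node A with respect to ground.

V_A ≈ 2.96 V

The second stage (R3 + R4 = 3.770 kΩ) loads node A in parallel with R2.
R2 ‖ (R3+R4) = 2.094 kΩ.
V_A = 41.7 × 2.094/(27.4 + 2.094) = 2.961 V.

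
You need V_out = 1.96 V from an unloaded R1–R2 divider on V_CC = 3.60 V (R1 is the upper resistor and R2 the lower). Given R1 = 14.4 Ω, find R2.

Required fraction k = V_out/V_CC = 0.5444.
Rearranging, R2 = R1·k/(1−k) = 14.4 × 1.195 = 17.21 Ω.

R2 ≈ 17.2 Ω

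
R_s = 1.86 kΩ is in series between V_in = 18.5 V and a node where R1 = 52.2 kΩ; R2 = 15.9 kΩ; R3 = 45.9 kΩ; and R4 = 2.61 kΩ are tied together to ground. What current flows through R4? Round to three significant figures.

I ≈ 3.72 mA

Combine the parallel branches: R_p = (1/52.2 + 1/15.9 + 1/45.9 + 1/2.61)⁻¹ = 2.053 kΩ.
Node voltage V_A = V_in · R_p/(R_s + R_p) = 18.5 × 0.5247 = 9.707 V.
I(R4) = V_A / R4 = 9.707/2.61 = 3.719 mA.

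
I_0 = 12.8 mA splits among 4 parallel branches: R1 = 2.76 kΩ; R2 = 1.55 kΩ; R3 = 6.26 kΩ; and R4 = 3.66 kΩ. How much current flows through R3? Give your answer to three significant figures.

Total conductance ΣG = 1/2.76 + 1/1.55 + 1/6.26 + 1/3.66 = 1.440 (units of 1/kΩ).
By the current-divider rule, I = I_0 · G_k/ΣG = 12.8 × 0.1109 = 1.420 mA.

I ≈ 1.42 mA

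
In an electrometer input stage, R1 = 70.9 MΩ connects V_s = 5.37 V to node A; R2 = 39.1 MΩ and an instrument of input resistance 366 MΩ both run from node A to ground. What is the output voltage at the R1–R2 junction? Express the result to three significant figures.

R2 ‖ R_L = (39.1 × 366)/(39.1 + 366) = 35.33 MΩ.
Voltage divider with the loaded lower leg: V_out = 5.37 × 35.33/(70.9 + 35.33) = 5.37 × 0.3326 = 1.786 V.
(Unloaded it would be 1.91 V; the load pulls it down.)

V_out ≈ 1.79 V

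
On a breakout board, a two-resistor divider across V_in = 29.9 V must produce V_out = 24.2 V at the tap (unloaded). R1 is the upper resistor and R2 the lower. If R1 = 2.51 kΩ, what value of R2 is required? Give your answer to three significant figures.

The divider ratio is R2/(R1+R2) = 24.2/29.9 = 0.8094.
So R2 = R1 · V_out/(V_in − V_out) = 2.51 × 24.2/(29.9 − 24.2) = 2.51 × 4.246 = 10.66 kΩ.

R2 ≈ 10.7 kΩ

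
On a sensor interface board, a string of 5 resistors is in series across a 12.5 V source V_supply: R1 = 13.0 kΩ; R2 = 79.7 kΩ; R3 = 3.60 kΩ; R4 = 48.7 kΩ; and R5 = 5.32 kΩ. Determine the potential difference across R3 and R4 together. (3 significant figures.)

V ≈ 4.35 V

Total series resistance ΣR = 13.0 + 79.7 + 3.60 + 48.7 + 5.32 = 150.3 kΩ.
R_{R3..R4} = 3.60 + 48.7 = 52.30 kΩ.
By the voltage-divider rule, V = 12.5 × 52.30/150.3 = 4.349 V.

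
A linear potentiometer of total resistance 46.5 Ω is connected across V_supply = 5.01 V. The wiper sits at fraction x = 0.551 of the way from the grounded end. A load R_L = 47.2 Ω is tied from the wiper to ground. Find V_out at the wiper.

V_out ≈ 2.22 V

Lower segment x·R_p = 25.62 Ω; upper segment (1−x)·R_p = 20.88 Ω.
R_L loads the lower segment: effective lower R = 16.61 Ω.
Then V_out = V_supply · 16.61/(20.88 + 16.61) = 2.220 V.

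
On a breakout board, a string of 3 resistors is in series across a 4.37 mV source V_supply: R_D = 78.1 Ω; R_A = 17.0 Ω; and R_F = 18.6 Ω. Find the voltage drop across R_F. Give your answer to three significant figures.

V ≈ 0.715 mV

Series total: ΣR = 78.1 + 17.0 + 18.6 = 113.7 Ω.
Voltage divider: V = V_supply · (18.60 / 113.7) = 4.37 × 0.1636 = 0.7149 mV.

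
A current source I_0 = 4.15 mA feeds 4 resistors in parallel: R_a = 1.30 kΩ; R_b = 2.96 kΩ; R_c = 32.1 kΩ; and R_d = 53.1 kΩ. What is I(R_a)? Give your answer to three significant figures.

Total conductance ΣG = 1/1.30 + 1/2.96 + 1/32.1 + 1/53.1 = 1.157 (units of 1/kΩ).
R_a takes the fraction G_k/ΣG = 0.7692/1.157 = 0.6648, so I = 4.15 × 0.6648 = 2.759 mA.

I ≈ 2.76 mA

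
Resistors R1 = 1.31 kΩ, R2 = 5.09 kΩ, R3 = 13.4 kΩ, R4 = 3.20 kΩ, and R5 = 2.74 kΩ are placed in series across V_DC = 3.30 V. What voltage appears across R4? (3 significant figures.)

Series total: ΣR = 1.31 + 5.09 + 13.4 + 3.20 + 2.74 = 25.74 kΩ.
By the voltage-divider rule, V = 3.30 × 3.200/25.74 = 0.4103 V.

V ≈ 0.410 V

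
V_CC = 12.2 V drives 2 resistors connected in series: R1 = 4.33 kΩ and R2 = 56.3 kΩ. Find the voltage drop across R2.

ΣR = 4.33 + 56.3 = 60.63 kΩ.
V = V_CC · R/ΣR = 12.2 × 0.9286 = 11.33 V.

V ≈ 11.3 V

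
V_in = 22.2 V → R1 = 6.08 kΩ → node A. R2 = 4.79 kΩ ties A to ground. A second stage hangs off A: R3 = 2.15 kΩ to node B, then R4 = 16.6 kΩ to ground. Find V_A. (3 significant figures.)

Node A sees R2 in parallel with the series input of stage 2, R3 + R4 = 18.75 kΩ.
R2 ‖ (R3+R4) = 3.815 kΩ.
First divider: V_A = V_in · 3.815/(6.08 + 3.815) = 8.560 V.

V_A ≈ 8.56 V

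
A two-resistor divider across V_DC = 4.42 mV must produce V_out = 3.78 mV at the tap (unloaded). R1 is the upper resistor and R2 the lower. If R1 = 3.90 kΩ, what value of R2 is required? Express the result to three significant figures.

V_out/V_DC = R2/(R1+R2) = 0.8552.
R2 = R1 · 0.8552/(1 − 0.8552) = 23.03 kΩ.

R2 ≈ 23.0 kΩ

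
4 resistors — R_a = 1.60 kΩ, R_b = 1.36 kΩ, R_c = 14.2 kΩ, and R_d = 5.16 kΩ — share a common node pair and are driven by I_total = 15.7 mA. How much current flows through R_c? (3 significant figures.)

I ≈ 0.681 mA

Conductances: ΣG = 1/1.60 + 1/1.36 + 1/14.2 + 1/5.16 = 1.625 (1/kΩ).
Current divider: I(R_c) = I_total · G_k/ΣG = 15.7 × (0.07042/1.625) = 15.7 × 0.04335 = 0.6806 mA.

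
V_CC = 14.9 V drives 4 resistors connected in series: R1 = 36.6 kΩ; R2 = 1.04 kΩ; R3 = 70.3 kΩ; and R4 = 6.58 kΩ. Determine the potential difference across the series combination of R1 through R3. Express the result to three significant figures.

V ≈ 14.0 V

Total series resistance ΣR = 36.6 + 1.04 + 70.3 + 6.58 = 114.5 kΩ.
R_{R1..R3} = 36.6 + 1.04 + 70.3 = 107.9 kΩ.
V = V_CC · R/ΣR = 14.9 × 0.9425 = 14.04 V.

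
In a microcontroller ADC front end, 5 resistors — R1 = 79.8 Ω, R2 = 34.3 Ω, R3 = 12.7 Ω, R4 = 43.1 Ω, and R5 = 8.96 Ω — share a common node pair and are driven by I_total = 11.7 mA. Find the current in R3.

ΣG = 1/79.8 + 1/34.3 + 1/12.7 + 1/43.1 + 1/8.96 = 0.2552.
R3 takes the fraction G_k/ΣG = 0.07874/0.2552 = 0.3085, so I = 11.7 × 0.3085 = 3.609 mA.

I ≈ 3.61 mA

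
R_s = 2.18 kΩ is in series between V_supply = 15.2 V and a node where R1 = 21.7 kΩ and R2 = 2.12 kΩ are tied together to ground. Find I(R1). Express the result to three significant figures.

I ≈ 0.329 mA

Combine the parallel branches: R_p = (1/21.7 + 1/2.12)⁻¹ = 1.931 kΩ.
V_A = 15.2 × 1.931/4.111 = 7.140 V.
Branch current I = V_A/R1 = 7.140/21.7 = 0.3290 mA.
(Check via current divider: I_total = 3.697 mA; share G_k/ΣG = 0.08900 → same result.)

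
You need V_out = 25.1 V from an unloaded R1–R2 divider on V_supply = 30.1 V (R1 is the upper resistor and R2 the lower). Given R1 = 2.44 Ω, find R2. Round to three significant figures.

The divider ratio is R2/(R1+R2) = 25.1/30.1 = 0.8339.
R2 = R1 · 0.8339/(1 − 0.8339) = 12.25 Ω.

R2 ≈ 12.2 Ω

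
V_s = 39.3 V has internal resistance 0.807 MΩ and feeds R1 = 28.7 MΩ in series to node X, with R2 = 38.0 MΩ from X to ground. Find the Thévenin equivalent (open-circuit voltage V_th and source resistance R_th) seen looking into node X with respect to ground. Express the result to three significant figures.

R1' = 0.807 + 28.7 = 29.51 MΩ (source resistance + R1).
Open-circuit (no load on X): V_th = V_s · R2/(R1' + R2) = 39.3 × 38.0/(29.51 + 38.0) = 22.12 V.
Looking into X with the source shorted: R_th = R1'·R2/(R1'+R2) = 29.51 × 38.0/67.51 = 16.61 MΩ.

V_th ≈ 22.1 V, R_th ≈ 16.6 MΩ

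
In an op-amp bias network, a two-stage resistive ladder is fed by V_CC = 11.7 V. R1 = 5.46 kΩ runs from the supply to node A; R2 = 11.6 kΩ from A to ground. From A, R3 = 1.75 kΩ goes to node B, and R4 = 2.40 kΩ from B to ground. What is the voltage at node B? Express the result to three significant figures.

Looking into the second stage from A: R3 + R4 = 4.150 kΩ appears in parallel with R2.
R2 ‖ (R3+R4) = 3.057 kΩ.
So V_A = 11.7 × 0.3589 = 4.199 V.
Then the unloaded second divider: V_B = V_A × R4/(R3+R4) = 4.199 × 0.5783 = 2.428 V.

V_B ≈ 2.43 V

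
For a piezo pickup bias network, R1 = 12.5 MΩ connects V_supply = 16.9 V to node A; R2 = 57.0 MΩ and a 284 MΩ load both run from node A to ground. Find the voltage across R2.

V_out ≈ 13.4 V

The load sits in parallel with R2, giving an effective lower resistance R2' = R2·R_L/(R2+R_L) = 47.47 MΩ.
Then V_out = V_supply · R2'/(R1 + R2') = 16.9 × 47.47/59.97 = 13.38 V.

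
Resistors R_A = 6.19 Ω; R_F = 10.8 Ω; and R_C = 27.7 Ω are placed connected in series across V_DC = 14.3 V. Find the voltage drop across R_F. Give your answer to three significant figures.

Total series resistance ΣR = 6.19 + 10.8 + 27.7 = 44.69 Ω.
Voltage divider: V = V_DC · (10.80 / 44.69) = 14.3 × 0.2417 = 3.456 V.

V ≈ 3.46 V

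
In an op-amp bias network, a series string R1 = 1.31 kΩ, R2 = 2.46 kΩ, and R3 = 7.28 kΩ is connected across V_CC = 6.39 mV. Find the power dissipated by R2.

Series current I = V_CC/ΣR = 6.39/11.05 = 0.5783 µA.
P(R2) = I²·R2 = (0.5783)² × 2.46 = 0.8226 nW.

P ≈ 0.823 nW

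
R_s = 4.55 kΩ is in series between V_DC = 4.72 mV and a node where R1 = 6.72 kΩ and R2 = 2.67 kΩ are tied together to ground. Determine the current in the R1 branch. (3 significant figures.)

I ≈ 0.208 µA

Combine the parallel branches: R_p = (1/6.72 + 1/2.67)⁻¹ = 1.911 kΩ.
V_A = 4.72 × 1.911/6.461 = 1.396 mV.
I(R1) = V_A / R1 = 1.396/6.72 = 0.2077 µA.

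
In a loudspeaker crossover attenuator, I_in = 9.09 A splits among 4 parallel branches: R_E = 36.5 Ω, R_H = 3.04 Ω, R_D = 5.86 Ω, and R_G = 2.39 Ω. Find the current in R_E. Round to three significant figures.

I ≈ 0.263 A

ΣG = 1/36.5 + 1/3.04 + 1/5.86 + 1/2.39 = 0.9454.
By the current-divider rule, I = I_in · G_k/ΣG = 9.09 × 0.02898 = 0.2634 A.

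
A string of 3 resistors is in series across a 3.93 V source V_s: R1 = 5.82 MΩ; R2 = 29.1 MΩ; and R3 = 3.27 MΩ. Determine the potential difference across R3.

Series total: ΣR = 5.82 + 29.1 + 3.27 = 38.19 MΩ.
Voltage divider: V = V_s · (3.270 / 38.19) = 3.93 × 0.08562 = 0.3365 V.

V ≈ 0.337 V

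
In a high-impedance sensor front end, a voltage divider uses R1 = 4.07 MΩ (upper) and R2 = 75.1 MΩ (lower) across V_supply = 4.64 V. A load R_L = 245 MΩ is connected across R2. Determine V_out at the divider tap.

V_out ≈ 4.33 V

The load sits in parallel with R2, giving an effective lower resistance R2' = R2·R_L/(R2+R_L) = 57.48 MΩ.
Now apply the divider: V_out = 4.64 × 0.9339 = 4.333 V.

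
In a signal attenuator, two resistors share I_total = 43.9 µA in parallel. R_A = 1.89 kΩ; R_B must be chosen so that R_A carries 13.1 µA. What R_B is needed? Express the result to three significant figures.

Two-branch current divider: I_A = I_total · R_B/(R_A + R_B).
13.1/43.9 = R_B/(R_A + R_B) → R_B = R_A · (0.2984)/(1 − 0.2984) = 1.89 × 0.4253 = 0.8039 kΩ.

R_B ≈ 0.804 kΩ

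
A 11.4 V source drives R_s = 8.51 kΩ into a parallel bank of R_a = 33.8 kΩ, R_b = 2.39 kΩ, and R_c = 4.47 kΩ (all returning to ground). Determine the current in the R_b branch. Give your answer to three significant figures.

I ≈ 0.710 mA

Equivalent of the parallel group: R_p = 1.489 kΩ.
Node voltage V_A = V_supply · R_p/(R_s + R_p) = 11.4 × 0.1489 = 1.697 V.
Branch current I = V_A/R_b = 1.697/2.39 = 0.7102 mA.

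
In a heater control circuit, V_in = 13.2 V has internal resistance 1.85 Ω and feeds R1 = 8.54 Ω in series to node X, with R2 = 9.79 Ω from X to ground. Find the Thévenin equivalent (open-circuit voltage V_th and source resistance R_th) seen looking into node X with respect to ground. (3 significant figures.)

R1' = 1.85 + 8.54 = 10.39 Ω (source resistance + R1).
V_th is the unloaded tap voltage: V_in · R2/(R1'+R2) = 13.2 × 0.4851 = 6.404 V.
With V_in suppressed (replaced by a short), R_th = R1' ‖ R2 = (10.39 × 9.79)/(10.39 + 9.79) = 5.041 Ω.

V_th ≈ 6.40 V, R_th ≈ 5.04 Ω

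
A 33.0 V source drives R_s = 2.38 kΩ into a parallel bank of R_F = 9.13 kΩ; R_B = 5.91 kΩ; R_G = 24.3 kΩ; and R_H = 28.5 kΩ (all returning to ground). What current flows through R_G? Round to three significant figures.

I ≈ 0.736 mA

Equivalent of the parallel group: R_p = 2.817 kΩ.
V_A by voltage divider: V_A = 33.0 × 2.817/(2.38 + 2.817) = 17.89 V.
Branch current I = V_A/R_G = 17.89/24.3 = 0.7361 mA.
(Check via current divider: I_total = 6.350 mA; share G_k/ΣG = 0.1159 → same result.)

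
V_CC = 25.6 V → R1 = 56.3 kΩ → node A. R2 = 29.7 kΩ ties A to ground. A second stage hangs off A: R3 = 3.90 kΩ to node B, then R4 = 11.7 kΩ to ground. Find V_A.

V_A ≈ 3.94 V

Looking into the second stage from A: R3 + R4 = 15.60 kΩ appears in parallel with R2.
Effective lower resistance at A: R2 ‖ 15.60 = 10.23 kΩ.
V_A = 25.6 × 10.23/(56.3 + 10.23) = 3.936 V.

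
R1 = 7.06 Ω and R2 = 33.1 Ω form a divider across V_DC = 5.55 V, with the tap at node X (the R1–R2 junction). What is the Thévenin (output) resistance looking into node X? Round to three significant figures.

R_th ≈ 5.82 Ω

Zeroing V_DC shorts the top of R1 to ground, so R_th = R1 ‖ R2 = 5.819 Ω.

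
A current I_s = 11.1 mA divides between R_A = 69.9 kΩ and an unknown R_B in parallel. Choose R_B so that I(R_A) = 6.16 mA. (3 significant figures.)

Two-branch current divider: I_A = I_s · R_B/(R_A + R_B).
With f = 0.5550, R_B = R_A · f/(1−f) = 69.9 × 1.247 = 87.16 kΩ.

R_B ≈ 87.2 kΩ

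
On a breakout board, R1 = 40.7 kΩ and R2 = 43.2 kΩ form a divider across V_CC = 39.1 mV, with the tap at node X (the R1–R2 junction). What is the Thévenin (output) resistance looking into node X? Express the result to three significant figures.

With V_CC suppressed (replaced by a short), R_th = R1 ‖ R2 = (40.70 × 43.2)/(40.70 + 43.2) = 20.96 kΩ.

R_th ≈ 21.0 kΩ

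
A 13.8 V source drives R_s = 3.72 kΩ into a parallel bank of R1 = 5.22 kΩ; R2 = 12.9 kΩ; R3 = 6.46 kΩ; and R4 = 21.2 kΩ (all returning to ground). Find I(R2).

Equivalent of the parallel group: R_p = 2.123 kΩ.
V_A = 13.8 × 2.123/5.843 = 5.014 V.
Branch current I = V_A/R2 = 5.014/12.9 = 0.3887 mA.

I ≈ 0.389 mA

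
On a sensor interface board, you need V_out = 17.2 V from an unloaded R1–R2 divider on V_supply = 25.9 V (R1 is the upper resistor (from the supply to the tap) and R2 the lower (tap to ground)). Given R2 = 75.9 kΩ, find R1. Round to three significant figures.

R1 ≈ 38.4 kΩ

Required fraction k = V_out/V_supply = 0.6641.
So R1 = R2 · (V_supply/V_out − 1) = 75.9 × (25.9/17.2 − 1) = 75.9 × 0.5058 = 38.39 kΩ.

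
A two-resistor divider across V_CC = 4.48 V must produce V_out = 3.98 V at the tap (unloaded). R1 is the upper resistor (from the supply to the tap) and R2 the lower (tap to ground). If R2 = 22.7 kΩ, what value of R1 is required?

Required fraction k = V_out/V_CC = 0.8884.
Rearranging, R1 = R2·(1−k)/k = 22.7 × 0.1256 = 2.852 kΩ.

R1 ≈ 2.85 kΩ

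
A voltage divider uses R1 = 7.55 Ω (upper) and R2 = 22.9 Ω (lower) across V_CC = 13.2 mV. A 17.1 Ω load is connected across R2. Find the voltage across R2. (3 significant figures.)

V_out ≈ 7.45 mV

First combine the lower leg with the load: R2 ‖ R_L = 9.790 Ω.
Then V_out = V_CC · R2'/(R1 + R2') = 13.2 × 9.790/17.34 = 7.453 mV.
(Unloaded it would be 9.93 mV; the load pulls it down.)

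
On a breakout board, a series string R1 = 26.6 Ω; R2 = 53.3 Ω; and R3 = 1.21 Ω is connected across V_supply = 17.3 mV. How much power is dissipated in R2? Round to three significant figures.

P ≈ 2.42 µW

ΣR = 81.11 Ω → I = 17.3/81.11 = 0.2133 mA.
P = I²R = 0.04549 × 53.3 = 2.425 µW.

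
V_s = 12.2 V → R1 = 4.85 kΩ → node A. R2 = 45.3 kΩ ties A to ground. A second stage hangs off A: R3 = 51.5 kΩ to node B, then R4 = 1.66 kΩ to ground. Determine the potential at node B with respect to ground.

The second stage (R3 + R4 = 53.16 kΩ) loads node A in parallel with R2.
R2 ‖ (R3+R4) = 24.46 kΩ.
So V_A = 12.2 × 0.8345 = 10.18 V.
V_B = V_A × 0.03123 = 0.3179 V.

V_B ≈ 0.318 V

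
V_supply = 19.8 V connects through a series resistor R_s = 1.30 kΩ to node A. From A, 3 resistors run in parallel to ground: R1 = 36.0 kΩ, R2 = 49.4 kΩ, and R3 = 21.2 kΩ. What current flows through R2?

I ≈ 0.357 mA

Equivalent of the parallel group: R_p = 10.51 kΩ.
V_A = 19.8 × 10.51/11.81 = 17.62 V.
Branch current I = V_A/R2 = 17.62/49.4 = 0.3567 mA.
(Equivalently: I_total = 1.677 mA, then current-divider fraction G_k/ΣG = 0.2127.)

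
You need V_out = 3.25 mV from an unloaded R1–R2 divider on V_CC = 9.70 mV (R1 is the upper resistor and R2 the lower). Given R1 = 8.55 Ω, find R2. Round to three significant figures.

Required fraction k = V_out/V_CC = 0.3351.
Rearranging, R2 = R1·k/(1−k) = 8.55 × 0.5039 = 4.308 Ω.

R2 ≈ 4.31 Ω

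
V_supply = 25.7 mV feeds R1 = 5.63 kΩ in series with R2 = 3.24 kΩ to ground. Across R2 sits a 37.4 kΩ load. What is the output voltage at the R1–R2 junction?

V_out ≈ 8.90 mV

First combine the lower leg with the load: R2 ‖ R_L = 2.982 kΩ.
Then V_out = V_supply · R2'/(R1 + R2') = 25.7 × 2.982/8.612 = 8.898 mV.
(Unloaded it would be 9.39 mV; the load pulls it down.)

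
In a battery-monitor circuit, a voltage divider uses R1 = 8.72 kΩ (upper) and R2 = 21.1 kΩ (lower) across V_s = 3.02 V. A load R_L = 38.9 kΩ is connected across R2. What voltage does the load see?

V_out ≈ 1.84 V

The load sits in parallel with R2, giving an effective lower resistance R2' = R2·R_L/(R2+R_L) = 13.68 kΩ.
Then V_out = V_s · R2'/(R1 + R2') = 3.02 × 13.68/22.40 = 1.844 V.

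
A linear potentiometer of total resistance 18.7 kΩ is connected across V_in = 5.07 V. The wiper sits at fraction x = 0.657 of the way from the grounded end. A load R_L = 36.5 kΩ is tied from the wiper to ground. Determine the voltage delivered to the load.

V_out ≈ 2.99 V

Split the track: R_lower = x·R_p = 12.29 kΩ, R_upper = (1−x)·R_p = 6.414 kΩ.
R_L loads the lower segment: effective lower R = 9.192 kΩ.
Loaded-divider output: V_out = 5.07 × 0.5890 = 2.986 V.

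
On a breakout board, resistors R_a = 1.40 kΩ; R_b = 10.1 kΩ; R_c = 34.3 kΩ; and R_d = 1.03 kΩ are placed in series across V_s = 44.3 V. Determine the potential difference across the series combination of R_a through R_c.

V ≈ 43.3 V

Total series resistance ΣR = 1.40 + 10.1 + 34.3 + 1.03 = 46.83 kΩ.
R_{R_a..R_c} = 1.40 + 10.1 + 34.3 = 45.80 kΩ.
Voltage divider: V = V_s · (45.80 / 46.83) = 44.3 × 0.9780 = 43.33 V.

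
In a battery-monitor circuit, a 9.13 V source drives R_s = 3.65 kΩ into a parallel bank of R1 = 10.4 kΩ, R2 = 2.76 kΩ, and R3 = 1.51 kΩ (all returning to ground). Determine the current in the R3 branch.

Combine the parallel branches: R_p = (1/10.4 + 1/2.76 + 1/1.51)⁻¹ = 0.8923 kΩ.
V_A by voltage divider: V_A = 9.13 × 0.8923/(3.65 + 0.8923) = 1.793 V.
Branch current I = V_A/R3 = 1.793/1.51 = 1.188 mA.

I ≈ 1.19 mA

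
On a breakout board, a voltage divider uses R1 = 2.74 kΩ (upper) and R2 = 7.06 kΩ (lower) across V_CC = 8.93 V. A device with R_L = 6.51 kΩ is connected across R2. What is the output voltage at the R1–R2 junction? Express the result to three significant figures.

V_out ≈ 4.94 V

First combine the lower leg with the load: R2 ‖ R_L = 3.387 kΩ.
Then V_out = V_CC · R2'/(R1 + R2') = 8.93 × 3.387/6.127 = 4.936 V.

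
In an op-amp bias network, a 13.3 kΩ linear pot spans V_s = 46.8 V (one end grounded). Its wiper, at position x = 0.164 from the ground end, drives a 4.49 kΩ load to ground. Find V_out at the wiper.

Split the track: R_lower = x·R_p = 2.181 kΩ, R_upper = (1−x)·R_p = 11.12 kΩ.
R_L loads the lower segment: effective lower R = 1.468 kΩ.
Loaded-divider output: V_out = 46.8 × 0.1166 = 5.458 V.

V_out ≈ 5.46 V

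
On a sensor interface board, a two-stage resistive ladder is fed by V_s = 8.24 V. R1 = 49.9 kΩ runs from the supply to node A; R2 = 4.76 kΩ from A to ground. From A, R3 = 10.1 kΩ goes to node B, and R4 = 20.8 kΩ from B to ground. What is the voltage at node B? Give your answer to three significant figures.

V_B ≈ 0.423 V

Node A sees R2 in parallel with the series input of stage 2, R3 + R4 = 30.90 kΩ.
Effective lower resistance at A: R2 ‖ 30.90 = 4.125 kΩ.
So V_A = 8.24 × 0.07635 = 0.6291 V.
V_B = V_A × 0.6731 = 0.4235 V.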